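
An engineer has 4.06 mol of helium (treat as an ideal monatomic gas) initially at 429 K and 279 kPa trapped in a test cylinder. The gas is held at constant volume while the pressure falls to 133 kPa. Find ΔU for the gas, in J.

V₁ = nRT₁/P₁ = 4.06×8.314×429/279 = 51.9 L.
Isochoric: V stays 51.9 L; P/T = const ⇒ T₂ = 205 K, P₂ = 133 kPa.
For an ideal gas ΔU = nCvΔT with Cv = (3/2)R = 12.5 J/(mol·K).
ΔU = 4.06×12.5×(205−429) = -11400 J.

-11400 J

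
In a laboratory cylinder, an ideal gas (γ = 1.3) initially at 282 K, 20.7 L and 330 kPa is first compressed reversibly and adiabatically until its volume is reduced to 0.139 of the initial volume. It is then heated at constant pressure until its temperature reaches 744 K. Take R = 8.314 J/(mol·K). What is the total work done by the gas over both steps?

-12700 J

n = P₁V₁/(RT₁) = 330×20.7/(8.314×282) = 2.91 mol.
Step 1 — Adiabatic: TV^(γ−1) = const ⇒ T₂ = 282×(7.19)^0.300 = 510 K; PV^γ = const ⇒ P₂ = 4290 kPa.
ΔU = nCvΔT = 2.91×27.7×(510−282) = 18400 J.
Q = 0 for an adiabatic process, so W = −ΔU = -18400 J.
State after step 1: P = 4290 kPa, V = 2.88 L, T = 510 K.
Step 2 — Isobaric: P stays 4290 kPa; V/T = const ⇒ T₂ = 744 K, V₂ = 4.20 L.
W = PΔV = 4290×(4.20−2.88) kPa·L = 5670 J.
ΔU = nCvΔT = 2.91×27.7×(744−510) = 18900 J.
Q = ΔU + W = nCpΔT = 24600 J.
Net over both steps: W = -12700 J, Q = 24600 J, ΔU = 37300 J.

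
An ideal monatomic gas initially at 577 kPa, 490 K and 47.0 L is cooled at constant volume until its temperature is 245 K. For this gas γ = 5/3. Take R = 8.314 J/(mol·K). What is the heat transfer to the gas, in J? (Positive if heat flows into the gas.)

-20300 J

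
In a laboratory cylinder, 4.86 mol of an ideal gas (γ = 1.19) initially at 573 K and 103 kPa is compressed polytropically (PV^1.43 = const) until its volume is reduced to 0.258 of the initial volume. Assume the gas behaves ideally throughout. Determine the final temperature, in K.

V₁ = nRT₁/P₁ = 4.86×8.314×573/103 = 225 L.
Polytropic n=1.43: T₂ = T₁(V₁/V₂)^(n−1) = 573×(3.88)^0.43 = 1030 K; P₂ = P₁(V₁/V₂)^n = 715 kPa.

1030 K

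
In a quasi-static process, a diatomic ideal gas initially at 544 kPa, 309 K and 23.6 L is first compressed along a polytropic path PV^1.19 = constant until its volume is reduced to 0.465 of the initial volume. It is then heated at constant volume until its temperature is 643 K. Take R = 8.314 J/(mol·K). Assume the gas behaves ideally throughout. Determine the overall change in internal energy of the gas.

n = P₁V₁/(RT₁) = 544×23.6/(8.314×309) = 5.00 mol.
Step 1 — Polytropic n=1.19: T₂ = T₁(V₁/V₂)^(n−1) = 309×(2.15)^0.19 = 357 K; P₂ = P₁(V₁/V₂)^n = 1350 kPa.
W = (P₁V₁−P₂V₂)/(n−1) = (544×23.6−1350×11.0)/0.19 = -10600 J.
ΔU = nCvΔT = 5.00×20.8×(357−309) = 5030 J.
Q = ΔU + W = -5560 J.
State after step 1: P = 1350 kPa, V = 11.0 L, T = 357 K.
Step 2 — Isochoric: V stays 11.0 L; P/T = const ⇒ T₂ = 643 K, P₂ = 2430 kPa.
W = 0 (no volume change).
ΔU = nCvΔT = 5.00×20.8×(643−357) = 29700 J.
Q = ΔU = 29700 J.
Net over both steps: W = -10600 J, Q = 24100 J, ΔU = 34700 J.

34700 J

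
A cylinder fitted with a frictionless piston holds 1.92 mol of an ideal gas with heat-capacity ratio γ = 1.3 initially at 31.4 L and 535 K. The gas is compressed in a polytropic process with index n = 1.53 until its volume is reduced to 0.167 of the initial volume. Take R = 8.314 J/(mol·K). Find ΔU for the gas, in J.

P₁ = nRT₁/V₁ = 1.92×8.314×535/31.4 = 272 kPa.
Polytropic n=1.53: T₂ = T₁(V₁/V₂)^(n−1) = 535×(5.99)^0.53 = 1380 K; P₂ = P₁(V₁/V₂)^n = 4210 kPa.
For an ideal gas ΔU = nCvΔT with Cv = R/(γ−1) = 27.7 J/(mol·K).
ΔU = 1.92×27.7×(1380−535) = 45000 J.

45000 J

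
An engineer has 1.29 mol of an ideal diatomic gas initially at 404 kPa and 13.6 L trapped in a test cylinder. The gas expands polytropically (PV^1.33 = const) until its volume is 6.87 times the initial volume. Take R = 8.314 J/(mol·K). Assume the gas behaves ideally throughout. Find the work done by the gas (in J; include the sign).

T₁ = P₁V₁/(nR) = 404×13.6/(1.29×8.314) = 512 K.
Polytropic n=1.33: T₂ = T₁(V₁/V₂)^(n−1) = 512×(0.146)^0.33 = 271 K; P₂ = P₁(V₁/V₂)^n = 31.1 kPa.
W = (P₁V₁−P₂V₂)/(n−1) = (404×13.6−31.1×93.4)/0.33 = 7830 J.

7830 J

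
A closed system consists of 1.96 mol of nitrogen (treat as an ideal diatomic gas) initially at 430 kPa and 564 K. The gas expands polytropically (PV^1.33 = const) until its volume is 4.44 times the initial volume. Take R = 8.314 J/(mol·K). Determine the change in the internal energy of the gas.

V₁ = nRT₁/P₁ = 1.96×8.314×564/430 = 21.4 L.
Polytropic n=1.33: T₂ = T₁(V₁/V₂)^(n−1) = 564×(0.225)^0.33 = 345 K; P₂ = P₁(V₁/V₂)^n = 59.2 kPa.
For an ideal gas ΔU = nCvΔT with Cv = (5/2)R = 20.8 J/(mol·K).
ΔU = 1.96×20.8×(345−564) = -8930 J.

-8930 J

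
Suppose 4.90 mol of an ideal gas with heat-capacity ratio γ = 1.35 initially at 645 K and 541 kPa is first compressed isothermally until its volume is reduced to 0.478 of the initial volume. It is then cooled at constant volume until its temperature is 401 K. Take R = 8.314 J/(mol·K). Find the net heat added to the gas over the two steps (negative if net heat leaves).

-47800 J

V₁ = nRT₁/P₁ = 4.90×8.314×645/541 = 48.6 L.
Step 1 — Isothermal: T stays 645 K; PV = const ⇒ V₂ = 23.2 L, P₂ = 1130 kPa.
ΔU = 0 (ideal gas, T constant).
W = nRT ln(V₂/V₁) = 4.90×8.314×645×ln(0.478) = -19400 J.
Q = ΔU + W = -19400 J.
State after step 1: P = 1130 kPa, V = 23.2 L, T = 645 K.
Step 2 — Isochoric: V stays 23.2 L; P/T = const ⇒ T₂ = 401 K, P₂ = 704 kPa.
W = 0 (no volume change).
ΔU = nCvΔT = 4.90×23.8×(401−645) = -28400 J.
Q = ΔU = -28400 J.
Net over both steps: W = -19400 J, Q = -47800 J, ΔU = -28400 J.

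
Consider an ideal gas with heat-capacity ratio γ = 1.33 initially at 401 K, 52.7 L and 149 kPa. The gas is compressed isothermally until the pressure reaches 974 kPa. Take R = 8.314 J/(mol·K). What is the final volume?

8.06 L

Isothermal: T stays 401 K; PV = const ⇒ V₂ = 8.06 L, P₂ = 974 kPa.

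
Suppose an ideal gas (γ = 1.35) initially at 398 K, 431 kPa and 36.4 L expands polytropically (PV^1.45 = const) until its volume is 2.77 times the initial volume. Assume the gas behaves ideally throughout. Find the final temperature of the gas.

Polytropic n=1.45: T₂ = T₁(V₁/V₂)^(n−1) = 398×(0.361)^0.45 = 252 K; P₂ = P₁(V₁/V₂)^n = 98.4 kPa.

252 K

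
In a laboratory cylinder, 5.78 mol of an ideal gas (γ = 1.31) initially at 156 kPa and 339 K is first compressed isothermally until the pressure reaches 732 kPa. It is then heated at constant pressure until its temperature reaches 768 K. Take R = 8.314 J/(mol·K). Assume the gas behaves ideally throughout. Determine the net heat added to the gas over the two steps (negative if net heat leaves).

V₁ = nRT₁/P₁ = 5.78×8.314×339/156 = 104 L.
Step 1 — Isothermal: T stays 339 K; PV = const ⇒ V₂ = 22.3 L, P₂ = 732 kPa.
ΔU = 0 (ideal gas, T constant).
W = nRT ln(V₂/V₁) = 5.78×8.314×339×ln(0.213) = -25200 J.
Q = ΔU + W = -25200 J.
State after step 1: P = 732 kPa, V = 22.3 L, T = 339 K.
Step 2 — Isobaric: P stays 732 kPa; V/T = const ⇒ T₂ = 768 K, V₂ = 50.4 L.
W = PΔV = 732×(50.4−22.3) kPa·L = 20600 J.
ΔU = nCvΔT = 5.78×26.8×(768−339) = 66500 J.
Q = ΔU + W = nCpΔT = 87100 J.
Net over both steps: W = -4570 J, Q = 61900 J, ΔU = 66500 J.

61900 J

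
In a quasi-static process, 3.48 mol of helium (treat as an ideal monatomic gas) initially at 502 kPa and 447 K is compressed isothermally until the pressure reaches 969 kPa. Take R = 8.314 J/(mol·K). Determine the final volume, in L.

13.3 L

V₁ = nRT₁/P₁ = 3.48×8.314×447/502 = 25.8 L.
Isothermal: T stays 447 K; PV = const ⇒ V₂ = 13.3 L, P₂ = 969 kPa.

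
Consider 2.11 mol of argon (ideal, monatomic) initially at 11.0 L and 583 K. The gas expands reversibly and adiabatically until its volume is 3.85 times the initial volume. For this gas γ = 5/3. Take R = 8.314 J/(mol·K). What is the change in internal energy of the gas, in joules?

-9100 J

P₁ = nRT₁/V₁ = 2.11×8.314×583/11.0 = 930 kPa.
Adiabatic: TV^(γ−1) = const ⇒ T₂ = 583×(0.260)^0.667 = 237 K; PV^γ = const ⇒ P₂ = 98.3 kPa.
For an ideal gas ΔU = nCvΔT with Cv = (3/2)R = 12.5 J/(mol·K).
ΔU = 2.11×12.5×(237−583) = -9100 J.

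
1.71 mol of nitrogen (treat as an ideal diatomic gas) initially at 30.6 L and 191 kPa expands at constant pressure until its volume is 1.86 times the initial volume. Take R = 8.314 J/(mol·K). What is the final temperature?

T₁ = P₁V₁/(nR) = 191×30.6/(1.71×8.314) = 411 K.
Isobaric: P stays 191 kPa; V/T = const ⇒ T₂ = 765 K, V₂ = 56.9 L.

765 K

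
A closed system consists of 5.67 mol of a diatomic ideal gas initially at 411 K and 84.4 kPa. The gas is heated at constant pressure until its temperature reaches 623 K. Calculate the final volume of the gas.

V₁ = nRT₁/P₁ = 5.67×8.314×411/84.4 = 230 L.
Isobaric: P stays 84.4 kPa; V/T = const ⇒ T₂ = 623 K, V₂ = 348 L.

348 L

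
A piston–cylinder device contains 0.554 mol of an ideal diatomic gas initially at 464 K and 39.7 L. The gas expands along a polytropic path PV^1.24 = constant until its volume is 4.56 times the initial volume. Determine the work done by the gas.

2720 J

P₁ = nRT₁/V₁ = 0.554×8.314×464/39.7 = 53.8 kPa.
Polytropic n=1.24: T₂ = T₁(V₁/V₂)^(n−1) = 464×(0.219)^0.24 = 322 K; P₂ = P₁(V₁/V₂)^n = 8.20 kPa.
W = (P₁V₁−P₂V₂)/(n−1) = (53.8×39.7−8.20×181)/0.24 = 2720 J.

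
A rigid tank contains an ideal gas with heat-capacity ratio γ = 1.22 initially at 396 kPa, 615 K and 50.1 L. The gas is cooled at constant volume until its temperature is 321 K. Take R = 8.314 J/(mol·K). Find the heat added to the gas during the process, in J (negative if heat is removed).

-43100 J

n = P₁V₁/(RT₁) = 396×50.1/(8.314×615) = 3.88 mol.
Isochoric: V stays 50.1 L; P/T = const ⇒ T₂ = 321 K, P₂ = 207 kPa.
W = 0 (no volume change).
ΔU = nCvΔT = 3.88×37.8×(321−615) = -43100 J.
Q = ΔU = -43100 J.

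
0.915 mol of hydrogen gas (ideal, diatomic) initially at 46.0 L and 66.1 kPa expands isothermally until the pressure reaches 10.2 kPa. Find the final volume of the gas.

T₁ = P₁V₁/(nR) = 66.1×46.0/(0.915×8.314) = 400 K.
Isothermal: T stays 400 K; PV = const ⇒ V₂ = 298 L, P₂ = 10.2 kPa.

298 L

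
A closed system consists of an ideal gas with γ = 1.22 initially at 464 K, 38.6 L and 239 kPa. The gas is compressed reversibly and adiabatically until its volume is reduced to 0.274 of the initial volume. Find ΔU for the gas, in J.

13800 J

n = P₁V₁/(RT₁) = 239×38.6/(8.314×464) = 2.39 mol.
Adiabatic: TV^(γ−1) = const ⇒ T₂ = 464×(3.65)^0.220 = 617 K; PV^γ = const ⇒ P₂ = 1160 kPa.
For an ideal gas ΔU = nCvΔT with Cv = R/(γ−1) = 37.8 J/(mol·K).
ΔU = 2.39×37.8×(617−464) = 13800 J.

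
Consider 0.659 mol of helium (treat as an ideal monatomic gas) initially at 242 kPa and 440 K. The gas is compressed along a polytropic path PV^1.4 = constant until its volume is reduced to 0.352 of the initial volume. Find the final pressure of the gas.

1040 kPa

V₁ = nRT₁/P₁ = 0.659×8.314×440/242 = 9.96 L.
Polytropic n=1.4: T₂ = T₁(V₁/V₂)^(n−1) = 440×(2.84)^0.40 = 668 K; P₂ = P₁(V₁/V₂)^n = 1040 kPa.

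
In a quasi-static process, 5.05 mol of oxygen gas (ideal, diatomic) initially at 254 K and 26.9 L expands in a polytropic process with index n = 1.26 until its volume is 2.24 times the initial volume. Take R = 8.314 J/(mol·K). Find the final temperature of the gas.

206 K

P₁ = nRT₁/V₁ = 5.05×8.314×254/26.9 = 396 kPa.
Polytropic n=1.26: T₂ = T₁(V₁/V₂)^(n−1) = 254×(0.446)^0.26 = 206 K; P₂ = P₁(V₁/V₂)^n = 144 kPa.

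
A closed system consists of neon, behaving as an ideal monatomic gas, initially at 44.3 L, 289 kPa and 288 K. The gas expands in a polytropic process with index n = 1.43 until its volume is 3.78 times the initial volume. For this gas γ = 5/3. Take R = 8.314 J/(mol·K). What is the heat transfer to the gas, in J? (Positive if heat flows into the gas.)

n = P₁V₁/(RT₁) = 289×44.3/(8.314×288) = 5.35 mol.
Polytropic n=1.43: T₂ = T₁(V₁/V₂)^(n−1) = 288×(0.265)^0.43 = 163 K; P₂ = P₁(V₁/V₂)^n = 43.2 kPa.
W = (P₁V₁−P₂V₂)/(n−1) = (289×44.3−43.2×167)/0.43 = 13000 J.
ΔU = nCvΔT = 5.35×12.5×(163−288) = -8360 J.
Q = ΔU + W = 4600 J.

4600 J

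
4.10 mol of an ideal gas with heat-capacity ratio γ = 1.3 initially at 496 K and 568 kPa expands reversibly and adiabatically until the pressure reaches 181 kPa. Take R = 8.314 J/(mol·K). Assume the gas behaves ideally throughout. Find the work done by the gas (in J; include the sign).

V₁ = nRT₁/P₁ = 4.10×8.314×496/568 = 29.8 L.
Adiabatic: T₂/T₁ = (P₂/P₁)^((γ−1)/γ) ⇒ T₂ = 496×(0.319)^0.231 = 381 K; V₂ = 71.7 L.
ΔU = nCvΔT = 4.10×27.7×(381−496) = -13100 J.
Q = 0 for an adiabatic process, so W = −ΔU = 13100 J.

13100 J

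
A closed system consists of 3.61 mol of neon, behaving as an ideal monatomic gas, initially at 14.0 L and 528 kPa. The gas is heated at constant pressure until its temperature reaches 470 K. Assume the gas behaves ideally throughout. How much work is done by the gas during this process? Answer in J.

6710 J

T₁ = P₁V₁/(nR) = 528×14.0/(3.61×8.314) = 246 K.
Isobaric: P stays 528 kPa; V/T = const ⇒ T₂ = 470 K, V₂ = 26.7 L.
W = PΔV = 528×(26.7−14.0) kPa·L = 6710 J.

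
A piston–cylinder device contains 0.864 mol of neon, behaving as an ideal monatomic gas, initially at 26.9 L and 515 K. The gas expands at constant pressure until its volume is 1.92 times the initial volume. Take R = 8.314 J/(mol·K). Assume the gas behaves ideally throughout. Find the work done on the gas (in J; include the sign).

-3400 J

P₁ = nRT₁/V₁ = 0.864×8.314×515/26.9 = 138 kPa.
Isobaric: P stays 138 kPa; V/T = const ⇒ T₂ = 989 K, V₂ = 51.6 L.
W = PΔV = 138×(51.6−26.9) kPa·L = 3400 J.
Work done on the gas = −W_by = -3400 J.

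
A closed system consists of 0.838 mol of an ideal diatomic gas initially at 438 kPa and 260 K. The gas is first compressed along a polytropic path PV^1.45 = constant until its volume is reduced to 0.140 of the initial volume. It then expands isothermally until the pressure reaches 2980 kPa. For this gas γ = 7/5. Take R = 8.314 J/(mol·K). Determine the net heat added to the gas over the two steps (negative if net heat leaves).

4810 J

V₁ = nRT₁/P₁ = 0.838×8.314×260/438 = 4.14 L.
Step 1 — Polytropic n=1.45: T₂ = T₁(V₁/V₂)^(n−1) = 260×(7.14)^0.45 = 630 K; P₂ = P₁(V₁/V₂)^n = 7580 kPa.
W = (P₁V₁−P₂V₂)/(n−1) = (438×4.14−7580×0.579)/0.45 = -5730 J.
ΔU = nCvΔT = 0.838×20.8×(630−260) = 6440 J.
Q = ΔU + W = 716 J.
State after step 1: P = 7580 kPa, V = 0.579 L, T = 630 K.
Step 2 — Isothermal: T stays 630 K; PV = const ⇒ V₂ = 1.47 L, P₂ = 2980 kPa.
ΔU = 0 (ideal gas, T constant).
W = nRT ln(V₂/V₁) = 0.838×8.314×630×ln(2.54) = 4100 J.
Q = ΔU + W = 4100 J.
Net over both steps: W = -1630 J, Q = 4810 J, ΔU = 6440 J.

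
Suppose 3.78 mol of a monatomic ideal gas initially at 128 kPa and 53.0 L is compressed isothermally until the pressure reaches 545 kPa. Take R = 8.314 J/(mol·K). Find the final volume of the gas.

12.4 L

T₁ = P₁V₁/(nR) = 128×53.0/(3.78×8.314) = 216 K.
Isothermal: T stays 216 K; PV = const ⇒ V₂ = 12.4 L, P₂ = 545 kPa.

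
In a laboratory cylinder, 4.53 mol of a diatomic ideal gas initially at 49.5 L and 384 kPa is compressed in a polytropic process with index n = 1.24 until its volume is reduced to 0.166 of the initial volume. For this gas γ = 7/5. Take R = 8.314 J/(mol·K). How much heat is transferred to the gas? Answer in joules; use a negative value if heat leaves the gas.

T₁ = P₁V₁/(nR) = 384×49.5/(4.53×8.314) = 505 K.
Polytropic n=1.24: T₂ = T₁(V₁/V₂)^(n−1) = 505×(6.02)^0.24 = 777 K; P₂ = P₁(V₁/V₂)^n = 3560 kPa.
W = (P₁V₁−P₂V₂)/(n−1) = (384×49.5−3560×8.22)/0.24 = -42700 J.
ΔU = nCvΔT = 4.53×20.8×(777−505) = 25600 J.
Q = ΔU + W = -17100 J.

-17100 J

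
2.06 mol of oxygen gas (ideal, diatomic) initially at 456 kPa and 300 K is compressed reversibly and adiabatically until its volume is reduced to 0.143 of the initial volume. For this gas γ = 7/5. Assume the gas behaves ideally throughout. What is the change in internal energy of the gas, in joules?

15100 J

V₁ = nRT₁/P₁ = 2.06×8.314×300/456 = 11.3 L.
Adiabatic: TV^(γ−1) = const ⇒ T₂ = 300×(6.99)^0.400 = 653 K; PV^γ = const ⇒ P₂ = 6940 kPa.
For an ideal gas ΔU = nCvΔT with Cv = (5/2)R = 20.8 J/(mol·K).
ΔU = 2.06×20.8×(653−300) = 15100 J.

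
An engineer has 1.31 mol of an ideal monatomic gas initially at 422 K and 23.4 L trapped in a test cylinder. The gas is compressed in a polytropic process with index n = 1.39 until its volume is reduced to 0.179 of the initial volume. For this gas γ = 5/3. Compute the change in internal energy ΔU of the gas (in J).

P₁ = nRT₁/V₁ = 1.31×8.314×422/23.4 = 196 kPa.
Polytropic n=1.39: T₂ = T₁(V₁/V₂)^(n−1) = 422×(5.59)^0.39 = 825 K; P₂ = P₁(V₁/V₂)^n = 2150 kPa.
For an ideal gas ΔU = nCvΔT with Cv = (3/2)R = 12.5 J/(mol·K).
ΔU = 1.31×12.5×(825−422) = 6590 J.

6590 J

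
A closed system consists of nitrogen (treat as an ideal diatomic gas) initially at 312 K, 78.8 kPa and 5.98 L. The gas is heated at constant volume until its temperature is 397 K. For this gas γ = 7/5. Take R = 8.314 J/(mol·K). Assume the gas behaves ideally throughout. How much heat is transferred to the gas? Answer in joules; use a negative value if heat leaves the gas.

n = P₁V₁/(RT₁) = 78.8×5.98/(8.314×312) = 0.182 mol.
Isochoric: V stays 5.98 L; P/T = const ⇒ T₂ = 397 K, P₂ = 100 kPa.
W = 0 (no volume change).
ΔU = nCvΔT = 0.182×20.8×(397−312) = 321 J.
Q = ΔU = 321 J.

321 J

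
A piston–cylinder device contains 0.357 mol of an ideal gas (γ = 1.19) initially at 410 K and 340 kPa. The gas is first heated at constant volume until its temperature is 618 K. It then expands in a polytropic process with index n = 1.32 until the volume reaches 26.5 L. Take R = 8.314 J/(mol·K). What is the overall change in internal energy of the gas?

V₁ = nRT₁/P₁ = 0.357×8.314×410/340 = 3.58 L.
Step 1 — Isochoric: V stays 3.58 L; P/T = const ⇒ T₂ = 618 K, P₂ = 512 kPa.
W = 0 (no volume change).
ΔU = nCvΔT = 0.357×43.8×(618−410) = 3250 J.
Q = ΔU = 3250 J.
State after step 1: P = 512 kPa, V = 3.58 L, T = 618 K.
Step 2 — Polytropic n=1.32: T₂ = T₁(V₁/V₂)^(n−1) = 618×(0.135)^0.32 = 326 K; P₂ = P₁(V₁/V₂)^n = 36.5 kPa.
W = (P₁V₁−P₂V₂)/(n−1) = (512×3.58−36.5×26.5)/0.32 = 2710 J.
ΔU = nCvΔT = 0.357×43.8×(326−618) = -4570 J.
Q = ΔU + W = -1860 J.
Net over both steps: W = 2710 J, Q = 1390 J, ΔU = -1320 J.

-1320 J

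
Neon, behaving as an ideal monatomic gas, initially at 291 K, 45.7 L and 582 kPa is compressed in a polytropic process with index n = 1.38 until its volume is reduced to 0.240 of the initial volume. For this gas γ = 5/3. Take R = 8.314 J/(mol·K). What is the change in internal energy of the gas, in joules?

n = P₁V₁/(RT₁) = 582×45.7/(8.314×291) = 11.0 mol.
Polytropic n=1.38: T₂ = T₁(V₁/V₂)^(n−1) = 291×(4.17)^0.38 = 501 K; P₂ = P₁(V₁/V₂)^n = 4170 kPa.
For an ideal gas ΔU = nCvΔT with Cv = (3/2)R = 12.5 J/(mol·K).
ΔU = 11.0×12.5×(501−291) = 28700 J.

28700 J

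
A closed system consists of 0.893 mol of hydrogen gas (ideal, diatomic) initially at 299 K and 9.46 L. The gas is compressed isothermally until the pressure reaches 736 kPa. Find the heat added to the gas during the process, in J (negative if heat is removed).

-2540 J

P₁ = nRT₁/V₁ = 0.893×8.314×299/9.46 = 235 kPa.
Isothermal: T stays 299 K; PV = const ⇒ V₂ = 3.02 L, P₂ = 736 kPa.
ΔU = 0 (ideal gas, T constant).
W = nRT ln(V₂/V₁) = 0.893×8.314×299×ln(0.319) = -2540 J.
Q = ΔU + W = -2540 J.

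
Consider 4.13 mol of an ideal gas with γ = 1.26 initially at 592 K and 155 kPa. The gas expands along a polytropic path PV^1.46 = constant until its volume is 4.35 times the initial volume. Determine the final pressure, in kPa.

V₁ = nRT₁/P₁ = 4.13×8.314×592/155 = 131 L.
Polytropic n=1.46: T₂ = T₁(V₁/V₂)^(n−1) = 592×(0.230)^0.46 = 301 K; P₂ = P₁(V₁/V₂)^n = 18.1 kPa.

18.1 kPa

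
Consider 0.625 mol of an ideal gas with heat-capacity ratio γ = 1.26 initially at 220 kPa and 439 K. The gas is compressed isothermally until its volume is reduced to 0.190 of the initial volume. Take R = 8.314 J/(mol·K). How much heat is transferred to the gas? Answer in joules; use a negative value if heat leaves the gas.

V₁ = nRT₁/P₁ = 0.625×8.314×439/220 = 10.4 L.
Isothermal: T stays 439 K; PV = const ⇒ V₂ = 1.97 L, P₂ = 1160 kPa.
ΔU = 0 (ideal gas, T constant).
W = nRT ln(V₂/V₁) = 0.625×8.314×439×ln(0.190) = -3790 J.
Q = ΔU + W = -3790 J.

-3790 J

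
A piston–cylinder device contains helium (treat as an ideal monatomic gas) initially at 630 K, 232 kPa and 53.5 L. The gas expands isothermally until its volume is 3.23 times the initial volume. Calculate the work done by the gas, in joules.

n = P₁V₁/(RT₁) = 232×53.5/(8.314×630) = 2.37 mol.
Isothermal: T stays 630 K; PV = const ⇒ V₂ = 173 L, P₂ = 71.8 kPa.
W = nRT ln(V₂/V₁) = 2.37×8.314×630×ln(3.23) = 14600 J.

14600 J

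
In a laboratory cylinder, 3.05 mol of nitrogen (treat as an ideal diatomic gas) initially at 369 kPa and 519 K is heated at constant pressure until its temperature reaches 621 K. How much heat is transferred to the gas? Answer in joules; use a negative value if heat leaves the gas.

9050 J

V₁ = nRT₁/P₁ = 3.05×8.314×519/369 = 35.7 L.
Isobaric: P stays 369 kPa; V/T = const ⇒ T₂ = 621 K, V₂ = 42.7 L.
W = PΔV = 369×(42.7−35.7) kPa·L = 2590 J.
ΔU = nCvΔT = 3.05×20.8×(621−519) = 6470 J.
Q = ΔU + W = nCpΔT = 9050 J.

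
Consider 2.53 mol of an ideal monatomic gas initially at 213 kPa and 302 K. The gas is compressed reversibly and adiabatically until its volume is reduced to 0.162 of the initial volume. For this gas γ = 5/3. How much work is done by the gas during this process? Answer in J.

-22500 J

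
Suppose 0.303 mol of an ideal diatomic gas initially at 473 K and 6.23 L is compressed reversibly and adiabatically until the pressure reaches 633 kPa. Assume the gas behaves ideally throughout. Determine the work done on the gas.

P₁ = nRT₁/V₁ = 0.303×8.314×473/6.23 = 191 kPa.
Adiabatic: T₂/T₁ = (P₂/P₁)^((γ−1)/γ) ⇒ T₂ = 473×(3.31)^0.286 = 666 K; V₂ = 2.65 L.
ΔU = nCvΔT = 0.303×20.8×(666−473) = 1210 J.
Q = 0 for an adiabatic process, so W = −ΔU = -1210 J.
Work done on the gas = −W_by = 1210 J.

1210 J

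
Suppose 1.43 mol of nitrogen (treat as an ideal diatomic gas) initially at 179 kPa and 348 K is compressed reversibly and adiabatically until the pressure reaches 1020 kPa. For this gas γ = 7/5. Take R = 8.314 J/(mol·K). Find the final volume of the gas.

6.67 L

V₁ = nRT₁/P₁ = 1.43×8.314×348/179 = 23.1 L.
Adiabatic: T₂/T₁ = (P₂/P₁)^((γ−1)/γ) ⇒ T₂ = 348×(5.70)^0.286 = 572 K; V₂ = 6.67 L.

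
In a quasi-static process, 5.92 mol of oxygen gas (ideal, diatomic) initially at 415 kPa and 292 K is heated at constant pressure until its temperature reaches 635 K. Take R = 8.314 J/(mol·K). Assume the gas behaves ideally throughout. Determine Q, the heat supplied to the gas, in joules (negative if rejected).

59100 J

V₁ = nRT₁/P₁ = 5.92×8.314×292/415 = 34.6 L.
Isobaric: P stays 415 kPa; V/T = const ⇒ T₂ = 635 K, V₂ = 75.3 L.
W = PΔV = 415×(75.3−34.6) kPa·L = 16900 J.
ΔU = nCvΔT = 5.92×20.8×(635−292) = 42200 J.
Q = ΔU + W = nCpΔT = 59100 J.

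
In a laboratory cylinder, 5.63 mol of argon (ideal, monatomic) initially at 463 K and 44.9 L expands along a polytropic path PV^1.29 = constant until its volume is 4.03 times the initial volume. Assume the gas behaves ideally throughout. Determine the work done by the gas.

24800 J

P₁ = nRT₁/V₁ = 5.63×8.314×463/44.9 = 483 kPa.
Polytropic n=1.29: T₂ = T₁(V₁/V₂)^(n−1) = 463×(0.248)^0.29 = 309 K; P₂ = P₁(V₁/V₂)^n = 79.9 kPa.
W = (P₁V₁−P₂V₂)/(n−1) = (483×44.9−79.9×181)/0.29 = 24800 J.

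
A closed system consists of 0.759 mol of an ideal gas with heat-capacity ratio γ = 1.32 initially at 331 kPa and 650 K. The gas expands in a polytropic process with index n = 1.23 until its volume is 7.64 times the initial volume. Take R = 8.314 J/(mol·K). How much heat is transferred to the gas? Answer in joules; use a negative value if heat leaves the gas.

1870 J

V₁ = nRT₁/P₁ = 0.759×8.314×650/331 = 12.4 L.
Polytropic n=1.23: T₂ = T₁(V₁/V₂)^(n−1) = 650×(0.131)^0.23 = 407 K; P₂ = P₁(V₁/V₂)^n = 27.1 kPa.
W = (P₁V₁−P₂V₂)/(n−1) = (331×12.4−27.1×94.7)/0.23 = 6660 J.
ΔU = nCvΔT = 0.759×26.0×(407−650) = -4790 J.
Q = ΔU + W = 1870 J.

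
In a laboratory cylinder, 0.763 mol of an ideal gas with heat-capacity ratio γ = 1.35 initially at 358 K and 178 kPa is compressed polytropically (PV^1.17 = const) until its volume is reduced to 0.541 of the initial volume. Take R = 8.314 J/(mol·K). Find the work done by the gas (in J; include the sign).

V₁ = nRT₁/P₁ = 0.763×8.314×358/178 = 12.8 L.
Polytropic n=1.17: T₂ = T₁(V₁/V₂)^(n−1) = 358×(1.85)^0.17 = 397 K; P₂ = P₁(V₁/V₂)^n = 365 kPa.
W = (P₁V₁−P₂V₂)/(n−1) = (178×12.8−365×6.90)/0.17 = -1470 J.

-1470 J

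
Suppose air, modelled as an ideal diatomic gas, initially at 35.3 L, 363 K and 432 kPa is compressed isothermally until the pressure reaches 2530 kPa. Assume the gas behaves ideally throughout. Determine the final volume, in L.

6.03 L

Isothermal: T stays 363 K; PV = const ⇒ V₂ = 6.03 L, P₂ = 2530 kPa.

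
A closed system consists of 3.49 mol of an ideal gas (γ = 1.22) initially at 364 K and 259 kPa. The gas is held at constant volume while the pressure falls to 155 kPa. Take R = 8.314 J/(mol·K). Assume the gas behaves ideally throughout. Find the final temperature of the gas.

218 K

V₁ = nRT₁/P₁ = 3.49×8.314×364/259 = 40.8 L.
Isochoric: V stays 40.8 L; P/T = const ⇒ T₂ = 218 K, P₂ = 155 kPa.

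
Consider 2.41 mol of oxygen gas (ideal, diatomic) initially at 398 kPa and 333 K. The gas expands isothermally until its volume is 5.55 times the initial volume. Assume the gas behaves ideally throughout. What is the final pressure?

71.7 kPa

V₁ = nRT₁/P₁ = 2.41×8.314×333/398 = 16.8 L.
Isothermal: T stays 333 K; PV = const ⇒ V₂ = 93.0 L, P₂ = 71.7 kPa.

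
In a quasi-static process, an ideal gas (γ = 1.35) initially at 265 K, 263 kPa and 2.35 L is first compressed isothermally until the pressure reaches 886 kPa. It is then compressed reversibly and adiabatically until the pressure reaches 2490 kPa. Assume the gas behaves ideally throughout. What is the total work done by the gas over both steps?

-1290 J

n = P₁V₁/(RT₁) = 263×2.35/(8.314×265) = 0.281 mol.
Step 1 — Isothermal: T stays 265 K; PV = const ⇒ V₂ = 0.698 L, P₂ = 886 kPa.
ΔU = 0 (ideal gas, T constant).
W = nRT ln(V₂/V₁) = 0.281×8.314×265×ln(0.297) = -751 J.
Q = ΔU + W = -751 J.
State after step 1: P = 886 kPa, V = 0.698 L, T = 265 K.
Step 2 — Adiabatic: T₂/T₁ = (P₂/P₁)^((γ−1)/γ) ⇒ T₂ = 265×(2.81)^0.259 = 346 K; V₂ = 0.324 L.
ΔU = nCvΔT = 0.281×23.8×(346−265) = 542 J.
Q = 0 for an adiabatic process, so W = −ΔU = -542 J.
Net over both steps: W = -1290 J, Q = -751 J, ΔU = 542 J.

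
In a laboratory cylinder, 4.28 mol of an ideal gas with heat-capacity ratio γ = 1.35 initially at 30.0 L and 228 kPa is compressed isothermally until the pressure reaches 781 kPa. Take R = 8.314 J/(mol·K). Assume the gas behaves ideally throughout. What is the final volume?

8.76 L

T₁ = P₁V₁/(nR) = 228×30.0/(4.28×8.314) = 192 K.
Isothermal: T stays 192 K; PV = const ⇒ V₂ = 8.76 L, P₂ = 781 kPa.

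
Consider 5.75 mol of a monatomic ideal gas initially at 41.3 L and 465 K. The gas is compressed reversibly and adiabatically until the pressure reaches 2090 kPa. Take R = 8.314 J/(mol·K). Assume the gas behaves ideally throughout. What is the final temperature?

800 K

P₁ = nRT₁/V₁ = 5.75×8.314×465/41.3 = 538 kPa.
Adiabatic: T₂/T₁ = (P₂/P₁)^((γ−1)/γ) ⇒ T₂ = 465×(3.88)^0.400 = 800 K; V₂ = 18.3 L.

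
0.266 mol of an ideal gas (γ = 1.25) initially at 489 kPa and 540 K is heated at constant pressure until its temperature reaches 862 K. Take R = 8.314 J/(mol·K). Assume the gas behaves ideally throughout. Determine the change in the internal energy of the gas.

V₁ = nRT₁/P₁ = 0.266×8.314×540/489 = 2.44 L.
Isobaric: P stays 489 kPa; V/T = const ⇒ T₂ = 862 K, V₂ = 3.90 L.
For an ideal gas ΔU = nCvΔT with Cv = R/(γ−1) = 33.3 J/(mol·K).
ΔU = 0.266×33.3×(862−540) = 2850 J.

2850 J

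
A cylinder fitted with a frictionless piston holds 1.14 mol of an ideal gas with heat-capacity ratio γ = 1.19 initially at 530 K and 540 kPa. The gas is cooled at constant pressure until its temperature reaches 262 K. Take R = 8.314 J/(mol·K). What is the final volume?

V₁ = nRT₁/P₁ = 1.14×8.314×530/540 = 9.30 L.
Isobaric: P stays 540 kPa; V/T = const ⇒ T₂ = 262 K, V₂ = 4.60 L.

4.60 L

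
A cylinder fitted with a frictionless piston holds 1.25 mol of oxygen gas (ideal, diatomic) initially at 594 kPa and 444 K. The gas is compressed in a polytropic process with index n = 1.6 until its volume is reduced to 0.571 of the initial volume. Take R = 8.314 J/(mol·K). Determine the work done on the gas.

3070 J

V₁ = nRT₁/P₁ = 1.25×8.314×444/594 = 7.77 L.
Polytropic n=1.6: T₂ = T₁(V₁/V₂)^(n−1) = 444×(1.75)^0.60 = 621 K; P₂ = P₁(V₁/V₂)^n = 1460 kPa.
W = (P₁V₁−P₂V₂)/(n−1) = (594×7.77−1460×4.44)/0.60 = -3070 J.
Work done on the gas = −W_by = 3070 J.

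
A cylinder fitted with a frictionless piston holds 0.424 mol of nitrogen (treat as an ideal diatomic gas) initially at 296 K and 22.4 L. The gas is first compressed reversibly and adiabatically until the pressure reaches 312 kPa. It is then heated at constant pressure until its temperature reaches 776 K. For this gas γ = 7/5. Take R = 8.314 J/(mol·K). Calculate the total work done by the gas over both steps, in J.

P₁ = nRT₁/V₁ = 0.424×8.314×296/22.4 = 46.6 kPa.
Step 1 — Adiabatic: T₂/T₁ = (P₂/P₁)^((γ−1)/γ) ⇒ T₂ = 296×(6.70)^0.286 = 510 K; V₂ = 5.76 L.
ΔU = nCvΔT = 0.424×20.8×(510−296) = 1880 J.
Q = 0 for an adiabatic process, so W = −ΔU = -1880 J.
State after step 1: P = 312 kPa, V = 5.76 L, T = 510 K.
Step 2 — Isobaric: P stays 312 kPa; V/T = const ⇒ T₂ = 776 K, V₂ = 8.77 L.
W = PΔV = 312×(8.77−5.76) kPa·L = 939 J.
ΔU = nCvΔT = 0.424×20.8×(776−510) = 2350 J.
Q = ΔU + W = nCpΔT = 3290 J.
Net over both steps: W = -944 J, Q = 3290 J, ΔU = 4230 J.

-944 J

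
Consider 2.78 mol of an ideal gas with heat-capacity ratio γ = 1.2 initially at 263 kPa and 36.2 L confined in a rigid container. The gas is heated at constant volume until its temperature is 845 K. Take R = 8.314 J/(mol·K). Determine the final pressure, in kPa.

T₁ = P₁V₁/(nR) = 263×36.2/(2.78×8.314) = 412 K.
Isochoric: V stays 36.2 L; P/T = const ⇒ T₂ = 845 K, P₂ = 540 kPa.

540 kPa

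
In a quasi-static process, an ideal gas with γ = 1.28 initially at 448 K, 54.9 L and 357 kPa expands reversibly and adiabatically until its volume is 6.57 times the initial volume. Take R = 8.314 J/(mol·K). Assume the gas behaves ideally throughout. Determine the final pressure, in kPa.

Adiabatic: TV^(γ−1) = const ⇒ T₂ = 448×(0.152)^0.280 = 264 K; PV^γ = const ⇒ P₂ = 32.1 kPa.

32.1 kPa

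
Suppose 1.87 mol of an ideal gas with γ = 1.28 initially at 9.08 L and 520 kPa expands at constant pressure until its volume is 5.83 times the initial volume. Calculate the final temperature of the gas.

T₁ = P₁V₁/(nR) = 520×9.08/(1.87×8.314) = 304 K.
Isobaric: P stays 520 kPa; V/T = const ⇒ T₂ = 1770 K, V₂ = 52.9 L.

1770 K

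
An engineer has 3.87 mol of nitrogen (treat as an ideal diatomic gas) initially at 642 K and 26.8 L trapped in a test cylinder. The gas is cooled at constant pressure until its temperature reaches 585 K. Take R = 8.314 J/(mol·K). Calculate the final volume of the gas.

P₁ = nRT₁/V₁ = 3.87×8.314×642/26.8 = 771 kPa.
Isobaric: P stays 771 kPa; V/T = const ⇒ T₂ = 585 K, V₂ = 24.4 L.

24.4 L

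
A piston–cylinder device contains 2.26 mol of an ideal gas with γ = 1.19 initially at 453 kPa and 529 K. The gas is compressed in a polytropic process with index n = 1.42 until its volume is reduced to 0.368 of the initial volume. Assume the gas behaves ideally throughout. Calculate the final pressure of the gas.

1870 kPa

V₁ = nRT₁/P₁ = 2.26×8.314×529/453 = 21.9 L.
Polytropic n=1.42: T₂ = T₁(V₁/V₂)^(n−1) = 529×(2.72)^0.42 = 805 K; P₂ = P₁(V₁/V₂)^n = 1870 kPa.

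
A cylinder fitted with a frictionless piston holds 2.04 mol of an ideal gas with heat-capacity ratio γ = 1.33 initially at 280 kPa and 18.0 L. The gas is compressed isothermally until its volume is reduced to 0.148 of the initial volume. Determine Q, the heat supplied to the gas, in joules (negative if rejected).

T₁ = P₁V₁/(nR) = 280×18.0/(2.04×8.314) = 297 K.
Isothermal: T stays 297 K; PV = const ⇒ V₂ = 2.66 L, P₂ = 1890 kPa.
ΔU = 0 (ideal gas, T constant).
W = nRT ln(V₂/V₁) = 2.04×8.314×297×ln(0.148) = -9630 J.
Q = ΔU + W = -9630 J.

-9630 J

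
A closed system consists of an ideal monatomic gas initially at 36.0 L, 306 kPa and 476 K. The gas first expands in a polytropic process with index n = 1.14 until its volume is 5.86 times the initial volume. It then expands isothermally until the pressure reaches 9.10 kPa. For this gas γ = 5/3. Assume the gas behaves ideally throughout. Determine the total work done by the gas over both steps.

30200 J

n = P₁V₁/(RT₁) = 306×36.0/(8.314×476) = 2.78 mol.
Step 1 — Polytropic n=1.14: T₂ = T₁(V₁/V₂)^(n−1) = 476×(0.171)^0.14 = 372 K; P₂ = P₁(V₁/V₂)^n = 40.8 kPa.
W = (P₁V₁−P₂V₂)/(n−1) = (306×36.0−40.8×211)/0.14 = 17300 J.
ΔU = nCvΔT = 2.78×12.5×(372−476) = -3620 J.
Q = ΔU + W = 13600 J.
State after step 1: P = 40.8 kPa, V = 211 L, T = 372 K.
Step 2 — Isothermal: T stays 372 K; PV = const ⇒ V₂ = 945 L, P₂ = 9.10 kPa.
ΔU = 0 (ideal gas, T constant).
W = nRT ln(V₂/V₁) = 2.78×8.314×372×ln(4.48) = 12900 J.
Q = ΔU + W = 12900 J.
Net over both steps: W = 30200 J, Q = 26500 J, ΔU = -3620 J.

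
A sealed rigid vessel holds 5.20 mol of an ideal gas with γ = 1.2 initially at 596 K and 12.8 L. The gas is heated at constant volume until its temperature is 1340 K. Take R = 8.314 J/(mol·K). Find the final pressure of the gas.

4530 kPa

P₁ = nRT₁/V₁ = 5.20×8.314×596/12.8 = 2010 kPa.
Isochoric: V stays 12.8 L; P/T = const ⇒ T₂ = 1340 K, P₂ = 4530 kPa.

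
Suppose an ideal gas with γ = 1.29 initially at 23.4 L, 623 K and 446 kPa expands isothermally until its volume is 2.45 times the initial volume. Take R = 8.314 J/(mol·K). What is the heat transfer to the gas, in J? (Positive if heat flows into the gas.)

9350 J

n = P₁V₁/(RT₁) = 446×23.4/(8.314×623) = 2.01 mol.
Isothermal: T stays 623 K; PV = const ⇒ V₂ = 57.3 L, P₂ = 182 kPa.
ΔU = 0 (ideal gas, T constant).
W = nRT ln(V₂/V₁) = 2.01×8.314×623×ln(2.45) = 9350 J.
Q = ΔU + W = 9350 J.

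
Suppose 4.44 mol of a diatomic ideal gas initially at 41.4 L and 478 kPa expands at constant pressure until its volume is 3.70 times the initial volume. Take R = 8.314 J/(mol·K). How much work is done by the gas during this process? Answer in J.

T₁ = P₁V₁/(nR) = 478×41.4/(4.44×8.314) = 536 K.
Isobaric: P stays 478 kPa; V/T = const ⇒ T₂ = 1980 K, V₂ = 153 L.
W = PΔV = 478×(153−41.4) kPa·L = 53400 J.

53400 J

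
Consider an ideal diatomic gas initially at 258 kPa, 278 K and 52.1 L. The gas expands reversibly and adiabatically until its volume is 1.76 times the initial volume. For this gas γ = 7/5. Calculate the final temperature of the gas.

222 K

Adiabatic: TV^(γ−1) = const ⇒ T₂ = 278×(0.568)^0.400 = 222 K; PV^γ = const ⇒ P₂ = 117 kPa.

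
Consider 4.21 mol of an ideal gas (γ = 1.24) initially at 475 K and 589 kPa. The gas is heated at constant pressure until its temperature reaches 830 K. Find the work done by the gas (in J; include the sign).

12400 J

V₁ = nRT₁/P₁ = 4.21×8.314×475/589 = 28.2 L.
Isobaric: P stays 589 kPa; V/T = const ⇒ T₂ = 830 K, V₂ = 49.3 L.
W = PΔV = 589×(49.3−28.2) kPa·L = 12400 J.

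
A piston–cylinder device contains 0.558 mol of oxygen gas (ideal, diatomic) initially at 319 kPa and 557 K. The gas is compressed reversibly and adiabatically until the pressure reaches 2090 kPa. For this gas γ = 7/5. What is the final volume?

2.12 L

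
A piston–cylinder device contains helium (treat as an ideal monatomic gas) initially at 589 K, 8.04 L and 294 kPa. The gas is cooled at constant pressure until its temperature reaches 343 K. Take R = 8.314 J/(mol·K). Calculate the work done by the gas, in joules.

n = P₁V₁/(RT₁) = 294×8.04/(8.314×589) = 0.483 mol.
Isobaric: P stays 294 kPa; V/T = const ⇒ T₂ = 343 K, V₂ = 4.68 L.
W = PΔV = 294×(4.68−8.04) kPa·L = -987 J.

-987 J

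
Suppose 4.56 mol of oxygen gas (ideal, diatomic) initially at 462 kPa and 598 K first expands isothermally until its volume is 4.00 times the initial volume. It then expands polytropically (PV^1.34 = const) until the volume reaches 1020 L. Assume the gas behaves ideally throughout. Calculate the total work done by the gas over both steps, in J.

V₁ = nRT₁/P₁ = 4.56×8.314×598/462 = 49.1 L.
Step 1 — Isothermal: T stays 598 K; PV = const ⇒ V₂ = 196 L, P₂ = 116 kPa.
ΔU = 0 (ideal gas, T constant).
W = nRT ln(V₂/V₁) = 4.56×8.314×598×ln(4.00) = 31400 J.
Q = ΔU + W = 31400 J.
State after step 1: P = 116 kPa, V = 196 L, T = 598 K.
Step 2 — Polytropic n=1.34: T₂ = T₁(V₁/V₂)^(n−1) = 598×(0.192)^0.34 = 341 K; P₂ = P₁(V₁/V₂)^n = 12.7 kPa.
W = (P₁V₁−P₂V₂)/(n−1) = (116×196−12.7×1020)/0.34 = 28600 J.
ΔU = nCvΔT = 4.56×20.8×(341−598) = -24300 J.
Q = ΔU + W = 4290 J.
Net over both steps: W = 60000 J, Q = 35700 J, ΔU = -24300 J.

60000 J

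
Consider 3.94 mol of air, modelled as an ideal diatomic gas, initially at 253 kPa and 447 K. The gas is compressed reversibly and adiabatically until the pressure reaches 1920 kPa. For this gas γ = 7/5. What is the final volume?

13.6 L

V₁ = nRT₁/P₁ = 3.94×8.314×447/253 = 57.9 L.
Adiabatic: T₂/T₁ = (P₂/P₁)^((γ−1)/γ) ⇒ T₂ = 447×(7.59)^0.286 = 798 K; V₂ = 13.6 L.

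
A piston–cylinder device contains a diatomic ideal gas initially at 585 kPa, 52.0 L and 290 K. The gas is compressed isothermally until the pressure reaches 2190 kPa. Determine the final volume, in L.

13.9 L

Isothermal: T stays 290 K; PV = const ⇒ V₂ = 13.9 L, P₂ = 2190 kPa.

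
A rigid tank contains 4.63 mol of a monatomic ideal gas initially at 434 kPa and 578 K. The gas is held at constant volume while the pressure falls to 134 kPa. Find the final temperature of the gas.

V₁ = nRT₁/P₁ = 4.63×8.314×578/434 = 51.3 L.
Isochoric: V stays 51.3 L; P/T = const ⇒ T₂ = 178 K, P₂ = 134 kPa.

178 K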